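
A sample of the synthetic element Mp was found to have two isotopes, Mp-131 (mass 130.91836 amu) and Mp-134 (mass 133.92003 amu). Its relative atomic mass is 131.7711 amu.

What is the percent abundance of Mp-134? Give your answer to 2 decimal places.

Let x be the fractional abundance of Mp-131; then Mp-134 has abundance 1 − x.
130.91836·x + 133.92003·(1 − x) = 131.7711
(130.91836 − 133.92003)·x = 131.7711 − 133.92003
x = -2.14893 / -3.00167 = 0.71591 → 71.59% Mp-131, 28.41% Mp-134.

28.41%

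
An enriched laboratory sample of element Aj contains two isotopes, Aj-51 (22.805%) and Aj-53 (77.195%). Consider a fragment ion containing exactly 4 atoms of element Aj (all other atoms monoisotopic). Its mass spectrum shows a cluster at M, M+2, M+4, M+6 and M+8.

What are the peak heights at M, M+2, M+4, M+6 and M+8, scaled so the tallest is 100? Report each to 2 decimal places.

The 4 Aj atoms are independent, so intensities follow the terms of (0.22805 + 0.77195)^4.
P(M) = 0.22805^4 = 0.002705
P(M+2) = 4 × 0.22805^3 × 0.77195^1 = 0.036622
P(M+4) = 6 × 0.22805^2 × 0.77195^2 = 0.185947
P(M+6) = 4 × 0.22805^1 × 0.77195^3 = 0.419621
P(M+8) = 0.77195^4 = 0.355105
The M+6 peak is largest (0.419621); scaling to 100 gives 0.64 : 8.73 : 44.31 : 100.00 : 84.63.

0.64 : 8.73 : 44.31 : 100.00 : 84.63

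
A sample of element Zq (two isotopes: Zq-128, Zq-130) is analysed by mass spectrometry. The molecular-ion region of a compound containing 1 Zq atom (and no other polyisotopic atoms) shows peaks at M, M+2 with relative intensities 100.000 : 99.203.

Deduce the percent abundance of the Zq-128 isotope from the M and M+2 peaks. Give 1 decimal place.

50.2%

Write p for the Zq-128 fraction. I(M+2)/I(M) = [C(1,1)·p^0·(1−p)] / p^1 = 1·(1−p)/p = 99.203/100.000 = 0.9920
(1−p)/p = 0.9920/1 = 0.9920  ⇒  p = 1/(1 + 0.9920) = 0.5020
Zq-128: 50.2%, Zq-130: 49.8%.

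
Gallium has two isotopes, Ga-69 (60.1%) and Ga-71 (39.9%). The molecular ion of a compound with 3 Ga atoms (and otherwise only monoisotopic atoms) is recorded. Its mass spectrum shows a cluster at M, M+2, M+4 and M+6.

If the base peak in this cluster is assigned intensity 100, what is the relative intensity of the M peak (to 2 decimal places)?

(0.601 + 0.399)^3 gives M 0.2171, M+2 0.4324, M+4 0.2870, M+6 0.0635; the largest is M+2.
P(M+2) = C(3,1) × 0.601^2 × 0.399^1 = 3 × 0.361201 × 0.3990 = 0.432358 (base)
P(M) = C(3,0) × 0.601^3 × 0.399^0 = 1 × 0.2170818 × 1.0000 = 0.217082
Relative intensity = 0.217082 / 0.432358 × 100 = 50.21

50.21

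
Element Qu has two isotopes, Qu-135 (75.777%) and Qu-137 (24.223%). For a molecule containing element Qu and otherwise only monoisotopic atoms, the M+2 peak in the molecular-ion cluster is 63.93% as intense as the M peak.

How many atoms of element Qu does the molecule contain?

2

For n independent Qu atoms, I(M+2)/I(M) = n · (abundance Qu-137) / (abundance Qu-135) = n · 0.24223/0.75777.
n = 0.6393 × 0.75777/0.24223 = 2.00 ≈ 2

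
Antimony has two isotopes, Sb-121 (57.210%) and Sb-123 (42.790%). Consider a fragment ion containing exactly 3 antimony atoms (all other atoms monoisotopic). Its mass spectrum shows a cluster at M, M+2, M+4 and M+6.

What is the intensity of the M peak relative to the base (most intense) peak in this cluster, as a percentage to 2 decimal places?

44.57%

(0.57210 + 0.42790)^3 gives M 0.1872, M+2 0.4202, M+4 0.3143, M+6 0.0783; the largest is M+2.
P(M+2) = C(3,1) × 0.57210^2 × 0.42790^1 = 3 × 0.32729841 × 0.4279 = 0.420153 (base)
P(M) = C(3,0) × 0.57210^3 × 0.42790^0 = 1 × 0.18724742 × 1.0000 = 0.187247
Relative intensity = 0.187247 / 0.420153 × 100 = 44.57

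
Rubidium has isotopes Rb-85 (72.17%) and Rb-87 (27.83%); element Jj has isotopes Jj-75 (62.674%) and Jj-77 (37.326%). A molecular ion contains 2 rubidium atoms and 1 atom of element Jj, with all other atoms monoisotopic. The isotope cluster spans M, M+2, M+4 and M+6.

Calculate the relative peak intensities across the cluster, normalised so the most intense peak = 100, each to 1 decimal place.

Rubidium pattern (n=2): 0.52085089 : 0.40169822 : 0.07745089
Element Jj pattern (n=1): 0.62674 : 0.37326
Convolve the two distributions (both contribute in 2-u steps):
  M: 0.52085089×0.62674 = 0.326438
  M+2: 0.52085089×0.37326 + 0.40169822×0.62674 = 0.446173
  M+4: 0.40169822×0.37326 + 0.07745089×0.62674 = 0.198479
  M+6: 0.07745089×0.37326 = 0.028909
Scale to base peak (0.446173) = 100: 73.2 : 100.0 : 44.5 : 6.5

73.2 : 100.0 : 44.5 : 6.5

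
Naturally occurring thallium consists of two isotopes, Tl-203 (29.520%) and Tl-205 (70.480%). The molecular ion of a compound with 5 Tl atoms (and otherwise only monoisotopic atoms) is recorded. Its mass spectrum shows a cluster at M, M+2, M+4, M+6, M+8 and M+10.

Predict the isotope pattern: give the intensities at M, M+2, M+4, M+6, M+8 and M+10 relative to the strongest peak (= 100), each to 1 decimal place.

0.6 : 7.3 : 35.1 : 83.8 : 100.0 : 47.8

Each Tl atom is independently Tl-203 (p = 0.29520) or Tl-205 (q = 0.70480); the cluster is the binomial expansion (p + q)^5.
P(M) = 0.29520^5 = 0.002242
P(M+2) = 5 × 0.29520^4 × 0.70480^1 = 0.026761
P(M+4) = 10 × 0.29520^3 × 0.70480^2 = 0.127785
P(M+6) = 10 × 0.29520^2 × 0.70480^3 = 0.305092
P(M+8) = 5 × 0.29520^1 × 0.70480^4 = 0.364208
P(M+10) = 0.70480^5 = 0.173912
The M+8 peak is largest (0.364208); scaling to 100 gives 0.6 : 7.3 : 35.1 : 83.8 : 100.0 : 47.8.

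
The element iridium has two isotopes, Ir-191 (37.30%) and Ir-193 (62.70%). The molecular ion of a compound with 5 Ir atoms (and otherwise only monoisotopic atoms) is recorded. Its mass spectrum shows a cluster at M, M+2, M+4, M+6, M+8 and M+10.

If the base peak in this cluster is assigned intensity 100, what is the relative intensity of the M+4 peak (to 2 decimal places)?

59.49

Term probabilities: M 0.0072, M+2 0.0607, M+4 0.2040, M+6 0.3429, M+8 0.2882, M+10 0.0969. Base peak = M+6.
P(M+6) = C(5,3) × 0.3730^2 × 0.6270^3 = 10 × 0.139129 × 0.24649188 = 0.342942 (base)
P(M+4) = C(5,2) × 0.3730^3 × 0.6270^2 = 10 × 0.05189512 × 0.393129 = 0.204015
Relative intensity = 0.204015 / 0.342942 × 100 = 59.49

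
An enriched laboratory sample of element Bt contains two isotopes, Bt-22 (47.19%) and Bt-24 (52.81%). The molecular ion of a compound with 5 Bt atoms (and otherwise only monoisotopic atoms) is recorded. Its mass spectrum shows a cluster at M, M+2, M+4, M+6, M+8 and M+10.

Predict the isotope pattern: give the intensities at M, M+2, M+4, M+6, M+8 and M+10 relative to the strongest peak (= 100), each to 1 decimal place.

7.1 : 39.9 : 89.4 : 100.0 : 56.0 : 12.5

The 5 Bt atoms are independent, so intensities follow the terms of (0.4719 + 0.5281)^5.
P(M) = 0.4719^5 = 0.023402
P(M+2) = 5 × 0.4719^4 × 0.5281^1 = 0.130944
P(M+4) = 10 × 0.4719^3 × 0.5281^2 = 0.293077
P(M+6) = 10 × 0.4719^2 × 0.5281^3 = 0.327981
P(M+8) = 5 × 0.4719^1 × 0.5281^4 = 0.183521
P(M+10) = 0.5281^5 = 0.041075
The M+6 peak is largest (0.327981); scaling to 100 gives 7.1 : 39.9 : 89.4 : 100.0 : 56.0 : 12.5.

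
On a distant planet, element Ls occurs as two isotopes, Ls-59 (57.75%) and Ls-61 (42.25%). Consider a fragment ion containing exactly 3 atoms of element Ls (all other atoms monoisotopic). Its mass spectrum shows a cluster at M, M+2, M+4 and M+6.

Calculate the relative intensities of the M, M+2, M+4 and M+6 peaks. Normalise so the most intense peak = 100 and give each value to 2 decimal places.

45.56 : 100.00 : 73.16 : 17.84

Expanding (0.5775 + 0.4225)^3:
P(M) = 0.5775^3 = 0.192600
P(M+2) = 3 × 0.5775^2 × 0.4225^1 = 0.422719
P(M+4) = 3 × 0.5775^1 × 0.4225^2 = 0.309262
P(M+6) = 0.4225^3 = 0.075419
The M+2 peak is largest (0.422719); scaling to 100 gives 45.56 : 100.00 : 73.16 : 17.84.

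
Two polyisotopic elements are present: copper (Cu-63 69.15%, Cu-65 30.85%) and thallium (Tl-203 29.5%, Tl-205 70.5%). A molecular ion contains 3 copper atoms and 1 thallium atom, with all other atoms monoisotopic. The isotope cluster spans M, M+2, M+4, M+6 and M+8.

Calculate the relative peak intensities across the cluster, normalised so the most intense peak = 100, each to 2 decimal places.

Copper pattern (n=3): 0.33065611 : 0.44254842 : 0.19743483 : 0.02936064
Thallium pattern (n=1): 0.2950 : 0.7050
Convolve the two distributions (both contribute in 2-u steps):
  M: 0.33065611×0.2950 = 0.097544
  M+2: 0.33065611×0.7050 + 0.44254842×0.2950 = 0.363664
  M+4: 0.44254842×0.7050 + 0.19743483×0.2950 = 0.370240
  M+6: 0.19743483×0.7050 + 0.02936064×0.2950 = 0.147853
  M+8: 0.02936064×0.7050 = 0.020699
Scale to base peak (0.370240) = 100: 26.35 : 98.22 : 100.00 : 39.93 : 5.59

26.35 : 98.22 : 100.00 : 39.93 : 5.59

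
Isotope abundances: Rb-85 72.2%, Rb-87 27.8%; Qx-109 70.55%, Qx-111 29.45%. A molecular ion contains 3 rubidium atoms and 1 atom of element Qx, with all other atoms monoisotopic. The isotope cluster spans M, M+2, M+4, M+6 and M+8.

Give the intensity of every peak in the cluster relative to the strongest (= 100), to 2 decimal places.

63.59 : 100.00 : 58.95 : 15.44 : 1.52

Rubidium pattern (n=3): 0.37636705 : 0.43475086 : 0.16739714 : 0.02148495
Element Qx pattern (n=1): 0.7055 : 0.2945
Convolve the two distributions (both contribute in 2-u steps):
  M: 0.37636705×0.7055 = 0.265527
  M+2: 0.37636705×0.2945 + 0.43475086×0.7055 = 0.417557
  M+4: 0.43475086×0.2945 + 0.16739714×0.7055 = 0.246133
  M+6: 0.16739714×0.2945 + 0.02148495×0.7055 = 0.064456
  M+8: 0.02148495×0.2945 = 0.006327
Scale to base peak (0.417557) = 100: 63.59 : 100.00 : 58.95 : 15.44 : 1.52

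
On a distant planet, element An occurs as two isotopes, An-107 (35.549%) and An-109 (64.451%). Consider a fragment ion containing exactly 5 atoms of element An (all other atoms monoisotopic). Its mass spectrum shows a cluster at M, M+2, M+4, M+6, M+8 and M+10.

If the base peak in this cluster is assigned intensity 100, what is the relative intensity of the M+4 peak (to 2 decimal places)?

55.16

Term probabilities: M 0.0057, M+2 0.0515, M+4 0.1866, M+6 0.3383, M+8 0.3067, M+10 0.1112. Base peak = M+6.
P(M+6) = C(5,3) × 0.35549^2 × 0.64451^3 = 10 × 0.12637314 × 0.26772503 = 0.338333 (base)
P(M+4) = C(5,2) × 0.35549^3 × 0.64451^2 = 10 × 0.04492439 × 0.41539314 = 0.186613
Relative intensity = 0.186613 / 0.338333 × 100 = 55.16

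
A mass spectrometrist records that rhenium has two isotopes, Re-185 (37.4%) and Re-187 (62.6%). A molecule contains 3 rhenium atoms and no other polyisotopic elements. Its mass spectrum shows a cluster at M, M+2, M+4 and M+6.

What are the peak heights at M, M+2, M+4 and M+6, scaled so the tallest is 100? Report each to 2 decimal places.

11.90 : 59.74 : 100.00 : 55.79

Expanding (0.374 + 0.626)^3:
P(M) = 0.374^3 = 0.052314
P(M+2) = 3 × 0.374^2 × 0.626^1 = 0.262687
P(M+4) = 3 × 0.374^1 × 0.626^2 = 0.439685
P(M+6) = 0.626^3 = 0.245314
The M+4 peak is largest (0.439685); scaling to 100 gives 11.90 : 59.74 : 100.00 : 55.79.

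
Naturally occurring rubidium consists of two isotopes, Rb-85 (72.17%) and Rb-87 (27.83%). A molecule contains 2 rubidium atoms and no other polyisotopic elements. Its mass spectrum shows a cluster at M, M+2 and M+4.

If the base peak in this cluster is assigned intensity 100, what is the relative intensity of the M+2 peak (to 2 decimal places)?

77.12

Term probabilities: M 0.5209, M+2 0.4017, M+4 0.0775. Base peak = M.
P(M) = C(2,0) × 0.7217^2 × 0.2783^0 = 1 × 0.52085089 × 1.0000 = 0.520851 (base)
P(M+2) = C(2,1) × 0.7217^1 × 0.2783^1 = 2 × 0.7217 × 0.2783 = 0.401698
Relative intensity = 0.401698 / 0.520851 × 100 = 77.12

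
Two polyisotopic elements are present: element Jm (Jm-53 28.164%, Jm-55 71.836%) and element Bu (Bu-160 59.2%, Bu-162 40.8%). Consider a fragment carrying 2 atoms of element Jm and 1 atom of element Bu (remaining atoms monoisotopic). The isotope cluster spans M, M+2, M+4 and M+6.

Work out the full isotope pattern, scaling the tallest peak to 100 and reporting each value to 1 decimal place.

10.0 : 57.8 : 100.0 : 44.7

Element Jm pattern (n=2): 0.07932109 : 0.40463782 : 0.51604109
Element Bu pattern (n=1): 0.5920 : 0.4080
Convolve the two distributions (both contribute in 2-u steps):
  M: 0.07932109×0.5920 = 0.046958
  M+2: 0.07932109×0.4080 + 0.40463782×0.5920 = 0.271909
  M+4: 0.40463782×0.4080 + 0.51604109×0.5920 = 0.470589
  M+6: 0.51604109×0.4080 = 0.210545
Scale to base peak (0.470589) = 100: 10.0 : 57.8 : 100.0 : 44.7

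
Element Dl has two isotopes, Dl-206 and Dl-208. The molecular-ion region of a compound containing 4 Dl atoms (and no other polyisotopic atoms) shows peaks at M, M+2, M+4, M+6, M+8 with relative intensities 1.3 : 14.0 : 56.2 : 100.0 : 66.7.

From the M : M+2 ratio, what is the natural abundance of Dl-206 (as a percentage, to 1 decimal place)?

If p is the fraction of Dl that is Dl-206, then I(M+2)/I(M) = [C(4,1)·p^3·(1−p)] / p^4 = 4·(1−p)/p = 14.0/1.3 = 10.7692
(1−p)/p = 10.7692/4 = 2.6923  ⇒  p = 1/(1 + 2.6923) = 0.2708
Dl-206: 27.1%, Dl-208: 72.9%.

27.1%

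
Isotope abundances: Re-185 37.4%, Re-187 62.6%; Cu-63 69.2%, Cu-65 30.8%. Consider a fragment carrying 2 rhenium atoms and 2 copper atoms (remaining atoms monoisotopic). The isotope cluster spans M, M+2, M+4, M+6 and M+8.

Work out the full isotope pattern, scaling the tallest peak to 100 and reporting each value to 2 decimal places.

16.72 : 70.87 : 100.00 : 52.80 : 9.28

Rhenium pattern (n=2): 0.139876 : 0.468248 : 0.391876
Copper pattern (n=2): 0.478864 : 0.426272 : 0.094864
Convolve the two distributions (both contribute in 2-u steps):
  M: 0.139876×0.478864 = 0.066982
  M+2: 0.139876×0.426272 + 0.468248×0.478864 = 0.283852
  M+4: 0.139876×0.094864 + 0.468248×0.426272 + 0.391876×0.478864 = 0.400526
  M+6: 0.468248×0.094864 + 0.391876×0.426272 = 0.211466
  M+8: 0.391876×0.094864 = 0.037175
Scale to base peak (0.400526) = 100: 16.72 : 70.87 : 100.00 : 52.80 : 9.28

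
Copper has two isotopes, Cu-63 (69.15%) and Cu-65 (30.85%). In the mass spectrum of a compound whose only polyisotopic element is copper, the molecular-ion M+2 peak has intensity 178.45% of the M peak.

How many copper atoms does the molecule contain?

With n Cu atoms, P(M+2)/P(M) = C(n,1)·p^(n−1)q / p^n = n·q/p = n · 0.3085/0.6915.
n = 1.7845 × 0.6915/0.3085 = 4.00 ≈ 4

4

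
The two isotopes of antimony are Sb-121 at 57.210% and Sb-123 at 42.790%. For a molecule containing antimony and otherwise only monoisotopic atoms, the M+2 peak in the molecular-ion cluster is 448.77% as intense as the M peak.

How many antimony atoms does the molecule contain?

The M+2/M ratio from n Sb atoms is n · q/p = n · 0.42790/0.57210.
n = 4.4877 × 0.57210/0.42790 = 6.00 ≈ 6

6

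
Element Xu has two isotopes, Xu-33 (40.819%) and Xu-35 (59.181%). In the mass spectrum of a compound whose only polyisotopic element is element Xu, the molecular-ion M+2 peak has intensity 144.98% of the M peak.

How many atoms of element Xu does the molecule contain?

The M+2/M ratio from n Xu atoms is n · q/p = n · 0.59181/0.40819.
n = 1.4498 × 0.40819/0.59181 = 1.00 ≈ 1

1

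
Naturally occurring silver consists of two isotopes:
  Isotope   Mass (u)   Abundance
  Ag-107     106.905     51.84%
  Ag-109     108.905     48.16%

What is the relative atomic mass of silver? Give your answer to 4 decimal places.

107.8682 u

Ar = Σ fᵢ·mᵢ = 0.5184 × 106.905 + 0.4816 × 108.905
= 55.41955 + 52.44865 = 107.86820 u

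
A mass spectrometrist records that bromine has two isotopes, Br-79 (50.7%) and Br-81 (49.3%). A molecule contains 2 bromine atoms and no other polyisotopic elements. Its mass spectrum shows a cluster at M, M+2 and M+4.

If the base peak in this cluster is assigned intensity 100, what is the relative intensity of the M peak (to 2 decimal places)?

51.42

Term probabilities: M 0.2570, M+2 0.4999, M+4 0.2430. Base peak = M+2.
P(M+2) = C(2,1) × 0.507^1 × 0.493^1 = 2 × 0.5070 × 0.4930 = 0.499902 (base)
P(M) = C(2,0) × 0.507^2 × 0.493^0 = 1 × 0.257049 × 1.0000 = 0.257049
Relative intensity = 0.257049 / 0.499902 × 100 = 51.42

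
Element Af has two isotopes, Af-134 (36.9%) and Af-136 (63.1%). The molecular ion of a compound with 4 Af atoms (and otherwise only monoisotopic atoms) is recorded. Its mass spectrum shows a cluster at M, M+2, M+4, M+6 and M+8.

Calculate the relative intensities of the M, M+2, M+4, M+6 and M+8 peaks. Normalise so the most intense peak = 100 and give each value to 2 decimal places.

5.00 : 34.20 : 87.72 : 100.00 : 42.75

Expanding (0.369 + 0.631)^4:
P(M) = 0.369^4 = 0.018540
P(M+2) = 4 × 0.369^3 × 0.631^1 = 0.126814
P(M+4) = 6 × 0.369^2 × 0.631^2 = 0.325284
P(M+6) = 4 × 0.369^1 × 0.631^3 = 0.370830
P(M+8) = 0.631^4 = 0.158532
The M+6 peak is largest (0.370830); scaling to 100 gives 5.00 : 34.20 : 87.72 : 100.00 : 42.75.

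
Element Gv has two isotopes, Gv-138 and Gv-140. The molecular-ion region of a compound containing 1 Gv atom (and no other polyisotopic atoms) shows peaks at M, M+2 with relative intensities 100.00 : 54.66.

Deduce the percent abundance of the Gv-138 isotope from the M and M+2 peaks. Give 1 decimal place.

Write p for the Gv-138 fraction. I(M+2)/I(M) = [C(1,1)·p^0·(1−p)] / p^1 = 1·(1−p)/p = 54.66/100.00 = 0.5466
(1−p)/p = 0.5466/1 = 0.5466  ⇒  p = 1/(1 + 0.5466) = 0.6466
Gv-138: 64.7%, Gv-140: 35.3%.

64.7%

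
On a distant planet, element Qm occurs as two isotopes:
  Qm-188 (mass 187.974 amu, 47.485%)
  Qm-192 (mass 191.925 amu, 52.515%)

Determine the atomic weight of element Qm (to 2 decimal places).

Weight each isotope mass by its fractional abundance: 0.47485 × 187.974 + 0.52515 × 191.925
= 89.2595 + 100.7894 = 190.0489 amu

190.05 amu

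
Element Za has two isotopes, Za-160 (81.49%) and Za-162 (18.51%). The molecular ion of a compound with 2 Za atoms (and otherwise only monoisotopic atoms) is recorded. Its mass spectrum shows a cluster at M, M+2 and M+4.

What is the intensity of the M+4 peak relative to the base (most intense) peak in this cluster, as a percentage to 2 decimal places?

5.16%

(0.8149 + 0.1851)^2 gives M 0.6641, M+2 0.3017, M+4 0.0343; the largest is M.
P(M) = C(2,0) × 0.8149^2 × 0.1851^0 = 1 × 0.66406201 × 1.0000 = 0.664062 (base)
P(M+4) = C(2,2) × 0.8149^0 × 0.1851^2 = 1 × 1.0000 × 0.03426201 = 0.034262
Relative intensity = 0.034262 / 0.664062 × 100 = 5.16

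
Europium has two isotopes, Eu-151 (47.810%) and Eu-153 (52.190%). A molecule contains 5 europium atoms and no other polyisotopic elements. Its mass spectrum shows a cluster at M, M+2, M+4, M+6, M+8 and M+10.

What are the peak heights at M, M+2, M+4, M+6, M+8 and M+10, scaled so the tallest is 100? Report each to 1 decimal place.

Expanding (0.47810 + 0.52190)^5:
P(M) = 0.47810^5 = 0.024980
P(M+2) = 5 × 0.47810^4 × 0.52190^1 = 0.136343
P(M+4) = 10 × 0.47810^3 × 0.52190^2 = 0.297667
P(M+6) = 10 × 0.47810^2 × 0.52190^3 = 0.324937
P(M+8) = 5 × 0.47810^1 × 0.52190^4 = 0.177353
P(M+10) = 0.52190^5 = 0.038720
The M+6 peak is largest (0.324937); scaling to 100 gives 7.7 : 42.0 : 91.6 : 100.0 : 54.6 : 11.9.

7.7 : 42.0 : 91.6 : 100.0 : 54.6 : 11.9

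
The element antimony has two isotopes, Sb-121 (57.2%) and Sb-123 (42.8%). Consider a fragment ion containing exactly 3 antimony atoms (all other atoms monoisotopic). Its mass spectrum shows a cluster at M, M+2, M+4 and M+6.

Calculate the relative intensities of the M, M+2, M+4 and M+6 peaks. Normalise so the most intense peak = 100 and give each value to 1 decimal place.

Each Sb atom is independently Sb-121 (p = 0.572) or Sb-123 (q = 0.428); the cluster is the binomial expansion (p + q)^3.
P(M) = 0.572^3 = 0.187149
P(M+2) = 3 × 0.572^2 × 0.428^1 = 0.420104
P(M+4) = 3 × 0.572^1 × 0.428^2 = 0.314344
P(M+6) = 0.428^3 = 0.078403
The M+2 peak is largest (0.420104); scaling to 100 gives 44.5 : 100.0 : 74.8 : 18.7.

44.5 : 100.0 : 74.8 : 18.7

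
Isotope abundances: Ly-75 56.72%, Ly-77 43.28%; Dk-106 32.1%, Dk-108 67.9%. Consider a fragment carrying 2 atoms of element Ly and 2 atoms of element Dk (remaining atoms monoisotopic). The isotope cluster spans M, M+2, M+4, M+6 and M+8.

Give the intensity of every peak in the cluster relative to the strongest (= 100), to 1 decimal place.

Element Ly pattern (n=2): 0.32171584 : 0.49096832 : 0.18731584
Element Dk pattern (n=2): 0.103041 : 0.435918 : 0.461041
Convolve the two distributions (both contribute in 2-u steps):
  M: 0.32171584×0.103041 = 0.033150
  M+2: 0.32171584×0.435918 + 0.49096832×0.103041 = 0.190832
  M+4: 0.32171584×0.461041 + 0.49096832×0.435918 + 0.18731584×0.103041 = 0.381647
  M+6: 0.49096832×0.461041 + 0.18731584×0.435918 = 0.308011
  M+8: 0.18731584×0.461041 = 0.086360
Scale to base peak (0.381647) = 100: 8.7 : 50.0 : 100.0 : 80.7 : 22.6

8.7 : 50.0 : 100.0 : 80.7 : 22.6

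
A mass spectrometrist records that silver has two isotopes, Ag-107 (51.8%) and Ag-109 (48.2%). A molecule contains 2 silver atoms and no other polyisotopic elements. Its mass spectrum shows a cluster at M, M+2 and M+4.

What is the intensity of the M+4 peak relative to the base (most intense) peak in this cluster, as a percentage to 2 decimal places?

(0.518 + 0.482)^2 gives M 0.2683, M+2 0.4994, M+4 0.2323; the largest is M+2.
P(M+2) = C(2,1) × 0.518^1 × 0.482^1 = 2 × 0.5180 × 0.4820 = 0.499352 (base)
P(M+4) = C(2,2) × 0.518^0 × 0.482^2 = 1 × 1.0000 × 0.232324 = 0.232324
Relative intensity = 0.232324 / 0.499352 × 100 = 46.53

46.53%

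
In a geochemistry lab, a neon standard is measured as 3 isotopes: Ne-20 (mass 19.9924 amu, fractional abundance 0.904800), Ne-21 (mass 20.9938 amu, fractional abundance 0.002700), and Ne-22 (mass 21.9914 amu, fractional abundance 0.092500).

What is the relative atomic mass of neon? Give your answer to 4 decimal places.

Ar = Σ fᵢ·mᵢ = 0.904800 × 19.9924 + 0.002700 × 20.9938 + 0.092500 × 21.9914
= 18.08912 + 0.05668 + 2.03420 = 20.18000 amu

20.1800 amu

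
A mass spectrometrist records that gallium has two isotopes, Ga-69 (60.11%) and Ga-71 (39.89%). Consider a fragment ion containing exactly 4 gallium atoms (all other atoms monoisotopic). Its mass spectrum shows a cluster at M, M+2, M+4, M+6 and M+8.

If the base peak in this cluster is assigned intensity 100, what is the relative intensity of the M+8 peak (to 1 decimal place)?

(0.6011 + 0.3989)^4 gives M 0.1306, M+2 0.3465, M+4 0.3450, M+6 0.1526, M+8 0.0253; the largest is M+2.
P(M+2) = C(4,1) × 0.6011^3 × 0.3989^1 = 4 × 0.21719018 × 0.3989 = 0.346549 (base)
P(M+8) = C(4,4) × 0.6011^0 × 0.3989^4 = 1 × 1.0000 × 0.02531956 = 0.025320
Relative intensity = 0.025320 / 0.346549 × 100 = 7.3

7.3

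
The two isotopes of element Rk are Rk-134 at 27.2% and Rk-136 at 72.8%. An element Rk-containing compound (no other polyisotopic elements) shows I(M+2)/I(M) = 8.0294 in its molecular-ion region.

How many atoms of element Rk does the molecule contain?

3

With n Rk atoms, P(M+2)/P(M) = C(n,1)·p^(n−1)q / p^n = n·q/p = n · 0.728/0.272.
n = 8.0294 × 0.272/0.728 = 3.00 ≈ 3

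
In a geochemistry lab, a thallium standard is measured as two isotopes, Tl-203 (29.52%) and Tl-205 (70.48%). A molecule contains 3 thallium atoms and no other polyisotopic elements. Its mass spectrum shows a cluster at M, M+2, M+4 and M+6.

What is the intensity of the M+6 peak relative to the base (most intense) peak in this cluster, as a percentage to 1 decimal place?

(0.2952 + 0.7048)^3 gives M 0.0257, M+2 0.1843, M+4 0.4399, M+6 0.3501; the largest is M+4.
P(M+4) = C(3,2) × 0.2952^1 × 0.7048^2 = 3 × 0.2952 × 0.49674304 = 0.439916 (base)
P(M+6) = C(3,3) × 0.2952^0 × 0.7048^3 = 1 × 1.0000 × 0.35010449 = 0.350104
Relative intensity = 0.350104 / 0.439916 × 100 = 79.6

79.6%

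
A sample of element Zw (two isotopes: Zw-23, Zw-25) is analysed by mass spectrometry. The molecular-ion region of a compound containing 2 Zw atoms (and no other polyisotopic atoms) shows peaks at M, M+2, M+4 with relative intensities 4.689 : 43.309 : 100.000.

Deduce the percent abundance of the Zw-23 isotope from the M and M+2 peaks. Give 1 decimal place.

If p is the fraction of Zw that is Zw-23, then I(M+2)/I(M) = [C(2,1)·p^1·(1−p)] / p^2 = 2·(1−p)/p = 43.309/4.689 = 9.2363
(1−p)/p = 9.2363/2 = 4.6181  ⇒  p = 1/(1 + 4.6181) = 0.1780
Zw-23: 17.8%, Zw-25: 82.2%.

17.8%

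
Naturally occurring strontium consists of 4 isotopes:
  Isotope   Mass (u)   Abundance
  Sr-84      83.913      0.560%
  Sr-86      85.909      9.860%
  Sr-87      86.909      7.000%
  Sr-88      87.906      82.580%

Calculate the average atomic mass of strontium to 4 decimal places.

87.6169 u

Average mass = Σ (abundance × isotope mass) = 0.00560 × 83.913 + 0.09860 × 85.909 + 0.07000 × 86.909 + 0.82580 × 87.906
= 0.46991 + 8.47063 + 6.08363 + 72.59277 = 87.61694 u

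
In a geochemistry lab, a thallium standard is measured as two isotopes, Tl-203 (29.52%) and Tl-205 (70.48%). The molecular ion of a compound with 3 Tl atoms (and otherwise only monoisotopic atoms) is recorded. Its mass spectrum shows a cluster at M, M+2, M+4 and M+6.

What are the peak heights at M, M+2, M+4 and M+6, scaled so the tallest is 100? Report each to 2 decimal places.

5.85 : 41.88 : 100.00 : 79.58

Each Tl atom is independently Tl-203 (p = 0.2952) or Tl-205 (q = 0.7048); the cluster is the binomial expansion (p + q)^3.
P(M) = 0.2952^3 = 0.025725
P(M+2) = 3 × 0.2952^2 × 0.7048^1 = 0.184255
P(M+4) = 3 × 0.2952^1 × 0.7048^2 = 0.439916
P(M+6) = 0.7048^3 = 0.350104
The M+4 peak is largest (0.439916); scaling to 100 gives 5.85 : 41.88 : 100.00 : 79.58.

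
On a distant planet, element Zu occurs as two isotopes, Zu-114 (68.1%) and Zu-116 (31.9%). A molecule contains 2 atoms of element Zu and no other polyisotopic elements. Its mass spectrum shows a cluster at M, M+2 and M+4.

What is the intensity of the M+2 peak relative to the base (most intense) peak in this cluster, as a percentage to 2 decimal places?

93.69%

Binomial terms of (0.681 + 0.319)^2: M 0.4638, M+2 0.4345, M+4 0.1018 → M is the base peak.
P(M) = C(2,0) × 0.681^2 × 0.319^0 = 1 × 0.463761 × 1.0000 = 0.463761 (base)
P(M+2) = C(2,1) × 0.681^1 × 0.319^1 = 2 × 0.6810 × 0.3190 = 0.434478
Relative intensity = 0.434478 / 0.463761 × 100 = 93.69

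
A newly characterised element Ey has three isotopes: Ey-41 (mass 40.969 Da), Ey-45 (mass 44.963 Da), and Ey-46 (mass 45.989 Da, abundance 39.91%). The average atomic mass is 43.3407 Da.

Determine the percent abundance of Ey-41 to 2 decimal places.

50.87%

The remaining 60.09% is split between Ey-41 (fraction x) and Ey-45 (fraction 0.6009 − x).
Substituting: 40.969x + 44.963(0.6009 − x) = 24.9864901
(40.969 − 44.963)x = -2.0317766  ⇒  x = 0.50871, y = 0.09219
Ey-41: 50.87%, Ey-45: 9.22%.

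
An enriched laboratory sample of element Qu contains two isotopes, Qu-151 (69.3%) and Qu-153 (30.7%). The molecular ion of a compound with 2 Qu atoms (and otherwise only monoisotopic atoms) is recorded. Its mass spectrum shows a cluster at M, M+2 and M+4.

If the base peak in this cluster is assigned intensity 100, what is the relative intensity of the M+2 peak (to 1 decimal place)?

88.6

Term probabilities: M 0.4802, M+2 0.4255, M+4 0.0942. Base peak = M.
P(M) = C(2,0) × 0.693^2 × 0.307^0 = 1 × 0.480249 × 1.0000 = 0.480249 (base)
P(M+2) = C(2,1) × 0.693^1 × 0.307^1 = 2 × 0.6930 × 0.3070 = 0.425502
Relative intensity = 0.425502 / 0.480249 × 100 = 88.6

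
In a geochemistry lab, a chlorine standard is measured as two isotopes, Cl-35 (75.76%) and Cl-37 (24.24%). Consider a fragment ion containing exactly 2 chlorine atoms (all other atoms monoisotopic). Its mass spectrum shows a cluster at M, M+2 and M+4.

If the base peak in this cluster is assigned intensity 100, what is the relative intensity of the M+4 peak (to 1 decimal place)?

Binomial terms of (0.7576 + 0.2424)^2: M 0.5740, M+2 0.3673, M+4 0.0588 → M is the base peak.
P(M) = C(2,0) × 0.7576^2 × 0.2424^0 = 1 × 0.57395776 × 1.0000 = 0.573958 (base)
P(M+4) = C(2,2) × 0.7576^0 × 0.2424^2 = 1 × 1.0000 × 0.05875776 = 0.058758
Relative intensity = 0.058758 / 0.573958 × 100 = 10.2

10.2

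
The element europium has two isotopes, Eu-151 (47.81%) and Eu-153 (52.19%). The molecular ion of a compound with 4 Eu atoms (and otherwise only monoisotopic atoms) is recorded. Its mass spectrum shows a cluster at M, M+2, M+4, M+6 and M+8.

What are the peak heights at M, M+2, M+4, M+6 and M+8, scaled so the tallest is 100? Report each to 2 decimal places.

13.99 : 61.07 : 100.00 : 72.77 : 19.86

The 4 Eu atoms are independent, so intensities follow the terms of (0.4781 + 0.5219)^4.
P(M) = 0.4781^4 = 0.052249
P(M+2) = 4 × 0.4781^3 × 0.5219^1 = 0.228141
P(M+4) = 6 × 0.4781^2 × 0.5219^2 = 0.373563
P(M+6) = 4 × 0.4781^1 × 0.5219^3 = 0.271857
P(M+8) = 0.5219^4 = 0.074191
The M+4 peak is largest (0.373563); scaling to 100 gives 13.99 : 61.07 : 100.00 : 72.77 : 19.86.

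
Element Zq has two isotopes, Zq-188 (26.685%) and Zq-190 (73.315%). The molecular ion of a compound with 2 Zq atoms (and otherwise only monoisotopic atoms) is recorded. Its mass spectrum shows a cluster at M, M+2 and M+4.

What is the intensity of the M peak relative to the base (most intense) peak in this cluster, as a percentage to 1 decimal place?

(0.26685 + 0.73315)^2 gives M 0.0712, M+2 0.3913, M+4 0.5375; the largest is M+4.
P(M+4) = C(2,2) × 0.26685^0 × 0.73315^2 = 1 × 1.0000 × 0.53750892 = 0.537509 (base)
P(M) = C(2,0) × 0.26685^2 × 0.73315^0 = 1 × 0.07120892 × 1.0000 = 0.071209
Relative intensity = 0.071209 / 0.537509 × 100 = 13.2

13.2%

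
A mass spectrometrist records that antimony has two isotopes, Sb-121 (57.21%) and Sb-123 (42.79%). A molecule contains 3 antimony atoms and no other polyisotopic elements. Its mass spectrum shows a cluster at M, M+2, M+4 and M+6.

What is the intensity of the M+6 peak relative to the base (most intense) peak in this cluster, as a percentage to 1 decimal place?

18.6%

Term probabilities: M 0.1872, M+2 0.4202, M+4 0.3143, M+6 0.0783. Base peak = M+2.
P(M+2) = C(3,1) × 0.5721^2 × 0.4279^1 = 3 × 0.32729841 × 0.4279 = 0.420153 (base)
P(M+6) = C(3,3) × 0.5721^0 × 0.4279^3 = 1 × 1.0000 × 0.07834781 = 0.078348
Relative intensity = 0.078348 / 0.420153 × 100 = 18.6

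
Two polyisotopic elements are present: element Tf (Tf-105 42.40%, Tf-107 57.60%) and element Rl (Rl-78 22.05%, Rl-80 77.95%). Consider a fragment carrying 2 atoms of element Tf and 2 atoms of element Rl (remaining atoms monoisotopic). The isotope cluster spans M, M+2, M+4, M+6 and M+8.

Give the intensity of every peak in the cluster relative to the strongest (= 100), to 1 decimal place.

2.1 : 20.8 : 71.4 : 100.0 : 49.1

Element Tf pattern (n=2): 0.179776 : 0.488448 : 0.331776
Element Rl pattern (n=2): 0.04862025 : 0.3437595 : 0.60762025
Convolve the two distributions (both contribute in 2-u steps):
  M: 0.179776×0.04862025 = 0.008741
  M+2: 0.179776×0.3437595 + 0.488448×0.04862025 = 0.085548
  M+4: 0.179776×0.60762025 + 0.488448×0.3437595 + 0.331776×0.04862025 = 0.293275
  M+6: 0.488448×0.60762025 + 0.331776×0.3437595 = 0.410842
  M+8: 0.331776×0.60762025 = 0.201594
Scale to base peak (0.410842) = 100: 2.1 : 20.8 : 71.4 : 100.0 : 49.1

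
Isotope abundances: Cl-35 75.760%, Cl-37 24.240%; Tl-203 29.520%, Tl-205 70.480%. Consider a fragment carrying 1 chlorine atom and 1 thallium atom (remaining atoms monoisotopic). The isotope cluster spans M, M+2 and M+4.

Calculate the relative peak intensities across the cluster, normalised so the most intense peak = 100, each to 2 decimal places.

Chlorine pattern (n=1): 0.7576 : 0.2424
Thallium pattern (n=1): 0.2952 : 0.7048
Convolve the two distributions (both contribute in 2-u steps):
  M: 0.7576×0.2952 = 0.223644
  M+2: 0.7576×0.7048 + 0.2424×0.2952 = 0.605513
  M+4: 0.2424×0.7048 = 0.170844
Scale to base peak (0.605513) = 100: 36.93 : 100.00 : 28.21

36.93 : 100.00 : 28.21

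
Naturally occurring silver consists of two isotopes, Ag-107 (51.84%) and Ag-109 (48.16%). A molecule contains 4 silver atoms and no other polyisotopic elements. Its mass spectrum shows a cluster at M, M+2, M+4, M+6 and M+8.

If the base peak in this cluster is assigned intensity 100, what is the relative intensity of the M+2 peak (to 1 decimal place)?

Term probabilities: M 0.0722, M+2 0.2684, M+4 0.3740, M+6 0.2316, M+8 0.0538. Base peak = M+4.
P(M+4) = C(4,2) × 0.5184^2 × 0.4816^2 = 6 × 0.26873856 × 0.23193856 = 0.373985 (base)
P(M+2) = C(4,1) × 0.5184^3 × 0.4816^1 = 4 × 0.13931407 × 0.4816 = 0.268375
Relative intensity = 0.268375 / 0.373985 × 100 = 71.8

71.8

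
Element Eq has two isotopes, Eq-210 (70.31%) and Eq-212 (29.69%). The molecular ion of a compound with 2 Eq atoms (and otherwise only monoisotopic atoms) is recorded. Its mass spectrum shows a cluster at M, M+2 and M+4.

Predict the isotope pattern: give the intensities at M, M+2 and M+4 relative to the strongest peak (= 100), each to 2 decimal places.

100.00 : 84.45 : 17.83

Expanding (0.7031 + 0.2969)^2:
P(M) = 0.7031^2 = 0.494350
P(M+2) = 2 × 0.7031^1 × 0.2969^1 = 0.417501
P(M+4) = 0.2969^2 = 0.088150
The M peak is largest (0.494350); scaling to 100 gives 100.00 : 84.45 : 17.83.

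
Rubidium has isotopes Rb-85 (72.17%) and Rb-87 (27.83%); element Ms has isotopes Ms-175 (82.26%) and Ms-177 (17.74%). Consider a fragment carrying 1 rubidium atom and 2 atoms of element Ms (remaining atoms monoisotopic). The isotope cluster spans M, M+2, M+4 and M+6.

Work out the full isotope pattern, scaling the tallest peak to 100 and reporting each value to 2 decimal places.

Rubidium pattern (n=1): 0.7217 : 0.2783
Element Ms pattern (n=2): 0.67667076 : 0.29185848 : 0.03147076
Convolve the two distributions (both contribute in 2-u steps):
  M: 0.7217×0.67667076 = 0.488353
  M+2: 0.7217×0.29185848 + 0.2783×0.67667076 = 0.398952
  M+4: 0.7217×0.03147076 + 0.2783×0.29185848 = 0.103937
  M+6: 0.2783×0.03147076 = 0.008758
Scale to base peak (0.488353) = 100: 100.00 : 81.69 : 21.28 : 1.79

100.00 : 81.69 : 21.28 : 1.79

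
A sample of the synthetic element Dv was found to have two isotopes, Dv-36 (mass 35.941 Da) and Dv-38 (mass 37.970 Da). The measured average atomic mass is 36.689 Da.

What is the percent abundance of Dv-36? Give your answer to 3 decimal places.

With x = fraction of Dv-36 (so Dv-38 is 1 − x):
35.941·x + 37.970·(1 − x) = 36.689
(35.941 − 37.970)·x = 36.689 − 37.970
x = -1.281 / -2.029 = 0.63135 → 63.135% Dv-36, 36.865% Dv-38.

63.135%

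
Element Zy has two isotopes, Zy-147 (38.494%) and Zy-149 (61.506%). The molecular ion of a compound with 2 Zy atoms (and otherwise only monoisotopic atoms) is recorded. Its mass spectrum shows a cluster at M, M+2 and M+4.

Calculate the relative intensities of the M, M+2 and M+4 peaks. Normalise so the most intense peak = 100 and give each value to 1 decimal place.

31.3 : 100.0 : 79.9

Each Zy atom is independently Zy-147 (p = 0.38494) or Zy-149 (q = 0.61506); the cluster is the binomial expansion (p + q)^2.
P(M) = 0.38494^2 = 0.148179
P(M+2) = 2 × 0.38494^1 × 0.61506^1 = 0.473522
P(M+4) = 0.61506^2 = 0.378299
The M+2 peak is largest (0.473522); scaling to 100 gives 31.3 : 100.0 : 79.9.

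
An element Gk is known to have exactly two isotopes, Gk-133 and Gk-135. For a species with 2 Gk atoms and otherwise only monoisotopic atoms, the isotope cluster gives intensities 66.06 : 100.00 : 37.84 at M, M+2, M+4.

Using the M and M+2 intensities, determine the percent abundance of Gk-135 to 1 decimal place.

43.1%

If p is the fraction of Gk that is Gk-133, then I(M+2)/I(M) = [C(2,1)·p^1·(1−p)] / p^2 = 2·(1−p)/p = 100.00/66.06 = 1.5138
(1−p)/p = 1.5138/2 = 0.7569  ⇒  p = 1/(1 + 0.7569) = 0.5692
Gk-133: 56.9%, Gk-135: 43.1%.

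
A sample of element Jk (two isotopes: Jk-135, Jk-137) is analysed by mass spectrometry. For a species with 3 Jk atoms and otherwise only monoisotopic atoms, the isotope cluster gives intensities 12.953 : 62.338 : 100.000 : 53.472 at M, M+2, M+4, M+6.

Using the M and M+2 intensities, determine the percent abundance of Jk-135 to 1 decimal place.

38.4%

If p is the fraction of Jk that is Jk-135, then I(M+2)/I(M) = [C(3,1)·p^2·(1−p)] / p^3 = 3·(1−p)/p = 62.338/12.953 = 4.8126
(1−p)/p = 4.8126/3 = 1.6042  ⇒  p = 1/(1 + 1.6042) = 0.3840
Jk-135: 38.4%, Jk-137: 61.6%.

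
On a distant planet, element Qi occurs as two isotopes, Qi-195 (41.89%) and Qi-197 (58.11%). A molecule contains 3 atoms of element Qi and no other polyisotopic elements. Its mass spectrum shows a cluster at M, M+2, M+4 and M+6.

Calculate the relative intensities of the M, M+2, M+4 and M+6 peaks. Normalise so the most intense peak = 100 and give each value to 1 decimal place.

The 3 Qi atoms are independent, so intensities follow the terms of (0.4189 + 0.5811)^3.
P(M) = 0.4189^3 = 0.073507
P(M+2) = 3 × 0.4189^2 × 0.5811^1 = 0.305909
P(M+4) = 3 × 0.4189^1 × 0.5811^2 = 0.424359
P(M+6) = 0.5811^3 = 0.196224
The M+4 peak is largest (0.424359); scaling to 100 gives 17.3 : 72.1 : 100.0 : 46.2.

17.3 : 72.1 : 100.0 : 46.2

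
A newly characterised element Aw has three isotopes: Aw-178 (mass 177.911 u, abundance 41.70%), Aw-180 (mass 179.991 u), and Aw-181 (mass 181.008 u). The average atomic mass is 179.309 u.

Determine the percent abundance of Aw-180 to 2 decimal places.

The remaining 58.30% is split between Aw-180 (fraction x) and Aw-181 (fraction 0.5830 − x).
Substituting: 179.991x + 181.008(0.5830 − x) = 105.120113
(179.991 − 181.008)x = -0.407551  ⇒  x = 0.40074, y = 0.18226
Aw-180: 40.07%, Aw-181: 18.23%.

40.07%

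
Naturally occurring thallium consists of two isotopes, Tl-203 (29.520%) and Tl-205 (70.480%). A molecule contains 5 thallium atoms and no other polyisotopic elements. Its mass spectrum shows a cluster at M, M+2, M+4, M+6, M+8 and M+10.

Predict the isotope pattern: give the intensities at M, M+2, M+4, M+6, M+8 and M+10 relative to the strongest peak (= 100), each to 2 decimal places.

0.62 : 7.35 : 35.09 : 83.77 : 100.00 : 47.75

Each Tl atom is independently Tl-203 (p = 0.29520) or Tl-205 (q = 0.70480); the cluster is the binomial expansion (p + q)^5.
P(M) = 0.29520^5 = 0.002242
P(M+2) = 5 × 0.29520^4 × 0.70480^1 = 0.026761
P(M+4) = 10 × 0.29520^3 × 0.70480^2 = 0.127785
P(M+6) = 10 × 0.29520^2 × 0.70480^3 = 0.305092
P(M+8) = 5 × 0.29520^1 × 0.70480^4 = 0.364208
P(M+10) = 0.70480^5 = 0.173912
The M+8 peak is largest (0.364208); scaling to 100 gives 0.62 : 7.35 : 35.09 : 83.77 : 100.00 : 47.75.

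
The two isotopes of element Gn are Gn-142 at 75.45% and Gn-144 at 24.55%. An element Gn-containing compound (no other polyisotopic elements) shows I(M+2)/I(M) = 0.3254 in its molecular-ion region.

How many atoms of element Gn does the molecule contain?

1

The M+2/M ratio from n Gn atoms is n · q/p = n · 0.2455/0.7545.
n = 0.3254 × 0.7545/0.2455 = 1.00 ≈ 1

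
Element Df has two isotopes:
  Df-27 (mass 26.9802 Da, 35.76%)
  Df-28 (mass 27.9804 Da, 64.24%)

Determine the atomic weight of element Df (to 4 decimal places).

Average mass = Σ (abundance × isotope mass) = 0.3576 × 26.9802 + 0.6424 × 27.9804
= 9.64812 + 17.97461 = 27.62273 Da

27.6227 Da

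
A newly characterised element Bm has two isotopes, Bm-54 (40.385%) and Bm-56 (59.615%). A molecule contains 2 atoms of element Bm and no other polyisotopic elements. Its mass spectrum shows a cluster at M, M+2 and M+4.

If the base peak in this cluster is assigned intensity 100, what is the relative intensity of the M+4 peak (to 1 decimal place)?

73.8

(0.40385 + 0.59615)^2 gives M 0.1631, M+2 0.4815, M+4 0.3554; the largest is M+2.
P(M+2) = C(2,1) × 0.40385^1 × 0.59615^1 = 2 × 0.40385 × 0.59615 = 0.481510 (base)
P(M+4) = C(2,2) × 0.40385^0 × 0.59615^2 = 1 × 1.0000 × 0.35539482 = 0.355395
Relative intensity = 0.355395 / 0.481510 × 100 = 73.8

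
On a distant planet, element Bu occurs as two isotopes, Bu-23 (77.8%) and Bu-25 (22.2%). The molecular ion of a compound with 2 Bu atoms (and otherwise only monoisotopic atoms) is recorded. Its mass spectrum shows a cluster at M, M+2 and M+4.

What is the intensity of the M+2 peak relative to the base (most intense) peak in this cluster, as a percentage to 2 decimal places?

Binomial terms of (0.778 + 0.222)^2: M 0.6053, M+2 0.3454, M+4 0.0493 → M is the base peak.
P(M) = C(2,0) × 0.778^2 × 0.222^0 = 1 × 0.605284 × 1.0000 = 0.605284 (base)
P(M+2) = C(2,1) × 0.778^1 × 0.222^1 = 2 × 0.7780 × 0.2220 = 0.345432
Relative intensity = 0.345432 / 0.605284 × 100 = 57.07

57.07%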